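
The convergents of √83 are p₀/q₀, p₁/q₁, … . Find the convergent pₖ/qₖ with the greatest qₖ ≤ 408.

1485/163

√83 = [9; 9, 18, …] (period length 2).
Convergents:
  p_0/q_0 = 9/1
  p_1/q_1 = 82/9
  p_2/q_2 = 1485/163
  p_3/q_3 = 13447/1476
q_2 = 163 ≤ 408 < 1476 = q_3, so the answer is 1485/163.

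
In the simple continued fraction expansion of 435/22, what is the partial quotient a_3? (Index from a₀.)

2

435 = 19·22 + 17   →  a_0 = 19
22 = 1·17 + 5   →  a_1 = 1
17 = 3·5 + 2   →  a_2 = 3
5 = 2·2 + 1   →  a_3 = 2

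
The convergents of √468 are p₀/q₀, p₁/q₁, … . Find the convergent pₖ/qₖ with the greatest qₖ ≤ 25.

411/19

√468 = [21; 1, 1, 1, 2, 1, 1, 1, 42, …] (period length 8).
Convergents:
  p_0/q_0 = 21/1
  p_1/q_1 = 22/1
  p_2/q_2 = 43/2
  p_3/q_3 = 65/3
  p_4/q_4 = 173/8
  p_5/q_5 = 238/11
  p_6/q_6 = 411/19
  p_7/q_7 = 649/30
q_6 = 19 ≤ 25 < 30 = q_7, so the answer is 411/19.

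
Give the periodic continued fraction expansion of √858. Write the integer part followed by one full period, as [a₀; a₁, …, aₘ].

a₀ = ⌊√858⌋ = 29.
With m₀=0, d₀=1 and mₖ₊₁ = dₖaₖ − mₖ, dₖ₊₁ = (n − mₖ₊₁²)/dₖ, aₖ₊₁ = ⌊(a₀+mₖ₊₁)/dₖ₊₁⌋:
  k=1: m=29, d=17, a=3
  k=2: m=22, d=22, a=2
  k=3: m=22, d=17, a=3
  k=4: m=29, d=1, a=58
d=1 and a=2a₀=58 at k=4, so the next step gives (m, d) = (29, 17) again — its k=1 value — and the period has length 4.

[29; 3, 2, 3, 58]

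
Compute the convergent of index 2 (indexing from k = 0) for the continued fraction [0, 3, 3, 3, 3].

Using pₖ = aₖpₖ₋₁ + pₖ₋₂, qₖ = aₖqₖ₋₁ + qₖ₋₂ (with p₋₁=1, p₋₂=0, q₋₁=0, q₋₂=1):
  k=0: a=0, p=0, q=1
  k=1: a=3, p=1, q=3
  k=2: a=3, p=3, q=10

3/10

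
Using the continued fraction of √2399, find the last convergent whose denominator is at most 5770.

235151/4801

√2399 = [48; 1, 47, 1, 96, …] (period length 4).
Convergents:
  p_0/q_0 = 48/1
  p_1/q_1 = 49/1
  p_2/q_2 = 2351/48
  p_3/q_3 = 2400/49
  p_4/q_4 = 232751/4752
  p_5/q_5 = 235151/4801
  p_6/q_6 = 11284848/230399
q_5 = 4801 ≤ 5770 < 230399 = q_6, so the answer is 235151/4801.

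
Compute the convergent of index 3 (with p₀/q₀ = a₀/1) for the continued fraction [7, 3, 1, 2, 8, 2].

80/11

Using pₖ = aₖpₖ₋₁ + pₖ₋₂, qₖ = aₖqₖ₋₁ + qₖ₋₂ (with p₋₁=1, p₋₂=0, q₋₁=0, q₋₂=1):
  k=0: a=7, p=7, q=1
  k=1: a=3, p=22, q=3
  k=2: a=1, p=29, q=4
  k=3: a=2, p=80, q=11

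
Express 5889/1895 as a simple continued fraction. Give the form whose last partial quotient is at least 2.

[3; 9, 3, 2, 5, 2, 2]

5889 = 3×1895 + 204
1895 = 9×204 + 59
204 = 3×59 + 27
59 = 2×27 + 5
27 = 5×5 + 2
5 = 2×2 + 1
2 = 2×1 + 0  (stop)
So 5889/1895 = [3; 9, 3, 2, 5, 2, 2].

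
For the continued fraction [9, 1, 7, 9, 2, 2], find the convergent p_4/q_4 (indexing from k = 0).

1521/154

Using pₖ = aₖpₖ₋₁ + pₖ₋₂, qₖ = aₖqₖ₋₁ + qₖ₋₂ (with p₋₁=1, p₋₂=0, q₋₁=0, q₋₂=1):
  k=0: a=9, p=9, q=1
  k=1: a=1, p=10, q=1
  k=2: a=7, p=79, q=8
  k=3: a=9, p=721, q=73
  k=4: a=2, p=1521, q=154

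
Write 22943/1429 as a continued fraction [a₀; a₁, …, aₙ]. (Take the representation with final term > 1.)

22943 = 16·1429 + 79
1429 = 18·79 + 7
79 = 11·7 + 2
7 = 3·2 + 1
2 = 2·1 + 0  (stop)
So 22943/1429 = [16; 18, 11, 3, 2].

[16; 18, 11, 3, 2]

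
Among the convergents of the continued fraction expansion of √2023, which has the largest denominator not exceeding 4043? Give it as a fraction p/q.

180091/4004

√2023 = [44; 1, 43, 1, 88, …] (period length 4).
Convergents:
  p_0/q_0 = 44/1
  p_1/q_1 = 45/1
  p_2/q_2 = 1979/44
  p_3/q_3 = 2024/45
  p_4/q_4 = 180091/4004
  p_5/q_5 = 182115/4049
q_4 = 4004 ≤ 4043 < 4049 = q_5, so the answer is 180091/4004.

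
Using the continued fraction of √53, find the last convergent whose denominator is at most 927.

2599/357

√53 = [7; 3, 1, 1, 3, 14, …] (period length 5).
Convergents:
  p_0/q_0 = 7/1
  p_1/q_1 = 22/3
  p_2/q_2 = 29/4
  p_3/q_3 = 51/7
  p_4/q_4 = 182/25
  p_5/q_5 = 2599/357
  p_6/q_6 = 7979/1096
q_5 = 357 ≤ 927 < 1096 = q_6, so the answer is 2599/357.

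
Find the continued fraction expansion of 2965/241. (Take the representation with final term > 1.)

[12; 3, 3, 3, 7]

2965 = 12·241 + 73
241 = 3·73 + 22
73 = 3·22 + 7
22 = 3·7 + 1
7 = 7·1 + 0  (stop)
So 2965/241 = [12; 3, 3, 3, 7].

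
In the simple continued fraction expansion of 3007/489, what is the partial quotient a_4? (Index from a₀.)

3007 = 6·489 + 73   →  a_0 = 6
489 = 6·73 + 51   →  a_1 = 6
73 = 1·51 + 22   →  a_2 = 1
51 = 2·22 + 7   →  a_3 = 2
22 = 3·7 + 1   →  a_4 = 3

3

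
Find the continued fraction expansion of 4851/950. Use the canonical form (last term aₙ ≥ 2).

4851 = 5×950 + 101
950 = 9×101 + 41
101 = 2×41 + 19
41 = 2×19 + 3
19 = 6×3 + 1
3 = 3×1 + 0  (stop)
So 4851/950 = [5; 9, 2, 2, 6, 3].

[5; 9, 2, 2, 6, 3]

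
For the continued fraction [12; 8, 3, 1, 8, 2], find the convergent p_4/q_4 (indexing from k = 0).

3503/289

Using pₖ = aₖpₖ₋₁ + pₖ₋₂, qₖ = aₖqₖ₋₁ + qₖ₋₂ (with p₋₁=1, p₋₂=0, q₋₁=0, q₋₂=1):
  k=0: a=12, p=12, q=1
  k=1: a=8, p=97, q=8
  k=2: a=3, p=303, q=25
  k=3: a=1, p=400, q=33
  k=4: a=8, p=3503, q=289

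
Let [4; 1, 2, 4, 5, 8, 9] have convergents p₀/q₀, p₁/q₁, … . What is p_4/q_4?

Using pₖ = aₖpₖ₋₁ + pₖ₋₂, qₖ = aₖqₖ₋₁ + qₖ₋₂ (with p₋₁=1, p₋₂=0, q₋₁=0, q₋₂=1):
  k=0: a=4, p=4, q=1
  k=1: a=1, p=5, q=1
  k=2: a=2, p=14, q=3
  k=3: a=4, p=61, q=13
  k=4: a=5, p=319, q=68

319/68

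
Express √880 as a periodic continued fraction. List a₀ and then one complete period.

a₀ = ⌊√880⌋ = 29.
With m₀=0, d₀=1 and mₖ₊₁ = dₖaₖ − mₖ, dₖ₊₁ = (n − mₖ₊₁²)/dₖ, aₖ₊₁ = ⌊(a₀+mₖ₊₁)/dₖ₊₁⌋:
  k=1: m=29, d=39, a=1
  k=2: m=10, d=20, a=1
  k=3: m=10, d=39, a=1
  k=4: m=29, d=1, a=58
d=1 and a=2a₀=58 at k=4, so the next step gives (m, d) = (29, 39) again — its k=1 value — and the period has length 4.

[29; 1, 1, 1, 58]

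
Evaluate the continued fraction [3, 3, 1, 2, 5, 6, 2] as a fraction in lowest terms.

2581/789

Fold from the inside: start with 2/1.
  6 + 1/2 = 13/2
  5 + 2/13 = 67/13
  2 + 13/67 = 147/67
  1 + 67/147 = 214/147
  3 + 147/214 = 789/214
  3 + 214/789 = 2581/789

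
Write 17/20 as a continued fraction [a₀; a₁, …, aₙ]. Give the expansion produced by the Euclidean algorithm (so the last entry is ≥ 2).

[0; 1, 5, 1, 2]

17 = 0*20 + 17
20 = 1*17 + 3
17 = 5*3 + 2
3 = 1*2 + 1
2 = 2*1 + 0  (stop)
So 17/20 = [0; 1, 5, 1, 2].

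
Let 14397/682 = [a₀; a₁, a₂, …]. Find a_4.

2

14397 = 21·682 + 75   →  a_0 = 21
682 = 9·75 + 7   →  a_1 = 9
75 = 10·7 + 5   →  a_2 = 10
7 = 1·5 + 2   →  a_3 = 1
5 = 2·2 + 1   →  a_4 = 2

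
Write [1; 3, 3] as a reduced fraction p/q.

13/10

Using pₖ = aₖpₖ₋₁ + pₖ₋₂ and qₖ = aₖqₖ₋₁ + qₖ₋₂:
  k=0: a=1, p=1, q=1
  k=1: a=3, p=4, q=3
  k=2: a=3, p=13, q=10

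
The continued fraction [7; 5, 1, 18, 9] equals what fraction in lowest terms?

Fold from the inside: start with 9/1.
  18 + 1/9 = 163/9
  1 + 9/163 = 172/163
  5 + 163/172 = 1023/172
  7 + 172/1023 = 7333/1023

7333/1023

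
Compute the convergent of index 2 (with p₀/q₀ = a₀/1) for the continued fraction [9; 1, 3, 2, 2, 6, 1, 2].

39/4

Using pₖ = aₖpₖ₋₁ + pₖ₋₂, qₖ = aₖqₖ₋₁ + qₖ₋₂ (with p₋₁=1, p₋₂=0, q₋₁=0, q₋₂=1):
  k=0: a=9, p=9, q=1
  k=1: a=1, p=10, q=1
  k=2: a=3, p=39, q=4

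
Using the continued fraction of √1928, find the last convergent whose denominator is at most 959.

√1928 = [43; 1, 9, 1, 86, …] (period length 4).
Convergents:
  p_0/q_0 = 43/1
  p_1/q_1 = 44/1
  p_2/q_2 = 439/10
  p_3/q_3 = 483/11
  p_4/q_4 = 41977/956
  p_5/q_5 = 42460/967
q_4 = 956 ≤ 959 < 967 = q_5, so the answer is 41977/956.

41977/956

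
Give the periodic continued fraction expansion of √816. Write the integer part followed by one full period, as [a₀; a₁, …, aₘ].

a₀ = ⌊√816⌋ = 28.

[28; 1, 1, 3, 3, 3, 1, 1, 56]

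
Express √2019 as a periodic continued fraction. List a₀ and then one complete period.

[44; 1, 13, 1, 88]

a₀ = ⌊√2019⌋ = 44.
With m₀=0, d₀=1 and mₖ₊₁ = dₖaₖ − mₖ, dₖ₊₁ = (n − mₖ₊₁²)/dₖ, aₖ₊₁ = ⌊(a₀+mₖ₊₁)/dₖ₊₁⌋:
  k=1: m=44, d=83, a=1
  k=2: m=39, d=6, a=13
  k=3: m=39, d=83, a=1
  k=4: m=44, d=1, a=88
d=1 and a=2a₀=88 at k=4, so the next step gives (m, d) = (44, 83) again — its k=1 value — and the period has length 4.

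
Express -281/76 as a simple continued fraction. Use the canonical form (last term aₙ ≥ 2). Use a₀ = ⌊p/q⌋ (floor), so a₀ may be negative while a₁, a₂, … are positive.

[-4; 3, 3, 3, 2]

-281 = -4·76 + 23
76 = 3·23 + 7
23 = 3·7 + 2
7 = 3·2 + 1
2 = 2·1 + 0  (stop)
So -281/76 = [-4; 3, 3, 3, 2].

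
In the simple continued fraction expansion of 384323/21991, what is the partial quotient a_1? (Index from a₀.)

384323 = 17·21991 + 10476   →  a_0 = 17
21991 = 2·10476 + 1039   →  a_1 = 2

2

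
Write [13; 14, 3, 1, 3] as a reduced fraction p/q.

Fold from the inside: start with 3/1.
  1 + 1/3 = 4/3
  3 + 3/4 = 15/4
  14 + 4/15 = 214/15
  13 + 15/214 = 2797/214

2797/214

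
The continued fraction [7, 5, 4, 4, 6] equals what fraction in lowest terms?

3991/555

Fold from the inside: start with 6/1.
  4 + 1/6 = 25/6
  4 + 6/25 = 106/25
  5 + 25/106 = 555/106
  7 + 106/555 = 3991/555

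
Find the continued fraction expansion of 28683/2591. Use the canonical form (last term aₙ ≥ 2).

[11; 14, 4, 4, 3, 3]

28683 = 11×2591 + 182
2591 = 14×182 + 43
182 = 4×43 + 10
43 = 4×10 + 3
10 = 3×3 + 1
3 = 3×1 + 0  (stop)
So 28683/2591 = [11; 14, 4, 4, 3, 3].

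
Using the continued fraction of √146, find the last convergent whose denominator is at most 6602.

√146 = [12; 12, 24, …] (period length 2).
Convergents:
  p_0/q_0 = 12/1
  p_1/q_1 = 145/12
  p_2/q_2 = 3492/289
  p_3/q_3 = 42049/3480
  p_4/q_4 = 1012668/83809
q_3 = 3480 ≤ 6602 < 83809 = q_4, so the answer is 42049/3480.

42049/3480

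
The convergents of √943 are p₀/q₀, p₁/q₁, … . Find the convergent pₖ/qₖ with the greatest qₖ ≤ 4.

√943 = [30; 1, 2, 2, 2, 1, 60, …] (period length 6).
Convergents:
  p_0/q_0 = 30/1
  p_1/q_1 = 31/1
  p_2/q_2 = 92/3
  p_3/q_3 = 215/7
q_2 = 3 ≤ 4 < 7 = q_3, so the answer is 92/3.

92/3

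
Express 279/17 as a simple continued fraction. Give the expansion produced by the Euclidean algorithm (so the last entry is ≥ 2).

279 = 16·17 + 7
17 = 2·7 + 3
7 = 2·3 + 1
3 = 3·1 + 0  (stop)
So 279/17 = [16; 2, 2, 3].

[16; 2, 2, 3]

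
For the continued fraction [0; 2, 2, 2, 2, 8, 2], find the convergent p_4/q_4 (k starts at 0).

Using pₖ = aₖpₖ₋₁ + pₖ₋₂, qₖ = aₖqₖ₋₁ + qₖ₋₂ (with p₋₁=1, p₋₂=0, q₋₁=0, q₋₂=1):
  k=0: a=0, p=0, q=1
  k=1: a=2, p=1, q=2
  k=2: a=2, p=2, q=5
  k=3: a=2, p=5, q=12
  k=4: a=2, p=12, q=29

12/29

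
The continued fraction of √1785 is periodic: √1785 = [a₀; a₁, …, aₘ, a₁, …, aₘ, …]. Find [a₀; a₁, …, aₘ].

[42; 4, 84]

a₀ = ⌊√1785⌋ = 42.
With m₀=0, d₀=1 and mₖ₊₁ = dₖaₖ − mₖ, dₖ₊₁ = (n − mₖ₊₁²)/dₖ, aₖ₊₁ = ⌊(a₀+mₖ₊₁)/dₖ₊₁⌋:
  k=1: m=42, d=21, a=4
  k=2: m=42, d=1, a=84
d=1 and a=2a₀=84 at k=2, so the next step gives (m, d) = (42, 21) again — its k=1 value — and the period has length 2.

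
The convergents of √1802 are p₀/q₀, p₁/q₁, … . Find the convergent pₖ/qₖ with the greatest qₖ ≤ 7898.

√1802 = [42; 2, 4, 2, 84, …] (period length 4).
Convergents:
  p_0/q_0 = 42/1
  p_1/q_1 = 85/2
  p_2/q_2 = 382/9
  p_3/q_3 = 849/20
  p_4/q_4 = 71698/1689
  p_5/q_5 = 144245/3398
  p_6/q_6 = 648678/15281
q_5 = 3398 ≤ 7898 < 15281 = q_6, so the answer is 144245/3398.

144245/3398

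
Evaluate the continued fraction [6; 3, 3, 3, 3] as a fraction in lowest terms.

687/109

Fold from the inside: start with 3/1.
  3 + 1/3 = 10/3
  3 + 3/10 = 33/10
  3 + 10/33 = 109/33
  6 + 33/109 = 687/109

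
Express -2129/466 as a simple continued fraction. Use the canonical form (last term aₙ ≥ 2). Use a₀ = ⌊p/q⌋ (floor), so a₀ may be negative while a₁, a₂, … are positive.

-2129 = -5*466 + 201
466 = 2*201 + 64
201 = 3*64 + 9
64 = 7*9 + 1
9 = 9*1 + 0  (stop)
So -2129/466 = [-5; 2, 3, 7, 9].

[-5; 2, 3, 7, 9]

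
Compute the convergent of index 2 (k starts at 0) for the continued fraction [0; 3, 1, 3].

1/4

Using pₖ = aₖpₖ₋₁ + pₖ₋₂, qₖ = aₖqₖ₋₁ + qₖ₋₂ (with p₋₁=1, p₋₂=0, q₋₁=0, q₋₂=1):
  k=0: a=0, p=0, q=1
  k=1: a=3, p=1, q=3
  k=2: a=1, p=1, q=4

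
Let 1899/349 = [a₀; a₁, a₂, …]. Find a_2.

1899 = 5·349 + 154   →  a_0 = 5
349 = 2·154 + 41   →  a_1 = 2
154 = 3·41 + 31   →  a_2 = 3

3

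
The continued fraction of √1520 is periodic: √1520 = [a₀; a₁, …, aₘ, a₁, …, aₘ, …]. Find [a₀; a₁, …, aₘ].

a₀ = ⌊√1520⌋ = 38.
With m₀=0, d₀=1 and mₖ₊₁ = dₖaₖ − mₖ, dₖ₊₁ = (n − mₖ₊₁²)/dₖ, aₖ₊₁ = ⌊(a₀+mₖ₊₁)/dₖ₊₁⌋:
  k=1: m=38, d=76, a=1
  k=2: m=38, d=1, a=76
d=1 and a=2a₀=76 at k=2, so the next step gives (m, d) = (38, 76) again — its k=1 value — and the period has length 2.

[38; 1, 76]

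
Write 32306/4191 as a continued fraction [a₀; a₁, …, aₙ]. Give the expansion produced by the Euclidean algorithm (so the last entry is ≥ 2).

32306 = 7·4191 + 2969
4191 = 1·2969 + 1222
2969 = 2·1222 + 525
1222 = 2·525 + 172
525 = 3·172 + 9
172 = 19·9 + 1
9 = 9·1 + 0  (stop)
So 32306/4191 = [7; 1, 2, 2, 3, 19, 9].

[7; 1, 2, 2, 3, 19, 9]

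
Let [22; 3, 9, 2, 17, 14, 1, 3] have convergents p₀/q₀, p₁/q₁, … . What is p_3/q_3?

1317/59

Using pₖ = aₖpₖ₋₁ + pₖ₋₂, qₖ = aₖqₖ₋₁ + qₖ₋₂ (with p₋₁=1, p₋₂=0, q₋₁=0, q₋₂=1):
  k=0: a=22, p=22, q=1
  k=1: a=3, p=67, q=3
  k=2: a=9, p=625, q=28
  k=3: a=2, p=1317, q=59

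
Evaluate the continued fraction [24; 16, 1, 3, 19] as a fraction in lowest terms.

31037/1290

Using pₖ = aₖpₖ₋₁ + pₖ₋₂ and qₖ = aₖqₖ₋₁ + qₖ₋₂:
  k=0: a=24, p=24, q=1
  k=1: a=16, p=385, q=16
  k=2: a=1, p=409, q=17
  k=3: a=3, p=1612, q=67
  k=4: a=19, p=31037, q=1290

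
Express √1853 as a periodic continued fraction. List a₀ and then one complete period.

[43; 21, 1, 1, 21, 86]

a₀ = ⌊√1853⌋ = 43.
With m₀=0, d₀=1 and mₖ₊₁ = dₖaₖ − mₖ, dₖ₊₁ = (n − mₖ₊₁²)/dₖ, aₖ₊₁ = ⌊(a₀+mₖ₊₁)/dₖ₊₁⌋:
  k=1: m=43, d=4, a=21
  k=2: m=41, d=43, a=1
  k=3: m=2, d=43, a=1
  k=4: m=41, d=4, a=21
  k=5: m=43, d=1, a=86
d=1 and a=2a₀=86 at k=5, so the next step gives (m, d) = (43, 4) again — its k=1 value — and the period has length 5.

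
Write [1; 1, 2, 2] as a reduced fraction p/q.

Fold from the inside: start with 2/1.
  2 + 1/2 = 5/2
  1 + 2/5 = 7/5
  1 + 5/7 = 12/7

12/7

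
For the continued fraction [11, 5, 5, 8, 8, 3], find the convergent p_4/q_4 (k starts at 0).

Using pₖ = aₖpₖ₋₁ + pₖ₋₂, qₖ = aₖqₖ₋₁ + qₖ₋₂ (with p₋₁=1, p₋₂=0, q₋₁=0, q₋₂=1):
  k=0: a=11, p=11, q=1
  k=1: a=5, p=56, q=5
  k=2: a=5, p=291, q=26
  k=3: a=8, p=2384, q=213
  k=4: a=8, p=19363, q=1730

19363/1730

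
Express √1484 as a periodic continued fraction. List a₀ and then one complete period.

[38; 1, 1, 10, 1, 1, 76]

a₀ = ⌊√1484⌋ = 38.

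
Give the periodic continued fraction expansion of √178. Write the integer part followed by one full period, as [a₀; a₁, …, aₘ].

[13; 2, 1, 12, 1, 2, 26]

a₀ = ⌊√178⌋ = 13.
With m₀=0, d₀=1 and mₖ₊₁ = dₖaₖ − mₖ, dₖ₊₁ = (n − mₖ₊₁²)/dₖ, aₖ₊₁ = ⌊(a₀+mₖ₊₁)/dₖ₊₁⌋:
  k=1: m=13, d=9, a=2
  k=2: m=5, d=17, a=1
  k=3: m=12, d=2, a=12
  k=4: m=12, d=17, a=1
  k=5: m=5, d=9, a=2
  k=6: m=13, d=1, a=26
d=1 and a=2a₀=26 at k=6, so the next step gives (m, d) = (13, 9) again — its k=1 value — and the period has length 6.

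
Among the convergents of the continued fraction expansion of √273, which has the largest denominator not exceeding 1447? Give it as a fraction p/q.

√273 = [16; 1, 1, 10, 1, 1, 32, …] (period length 6).
Convergents:
  p_0/q_0 = 16/1
  p_1/q_1 = 17/1
  p_2/q_2 = 33/2
  p_3/q_3 = 347/21
  p_4/q_4 = 380/23
  p_5/q_5 = 727/44
  p_6/q_6 = 23644/1431
  p_7/q_7 = 24371/1475
q_6 = 1431 ≤ 1447 < 1475 = q_7, so the answer is 23644/1431.

23644/1431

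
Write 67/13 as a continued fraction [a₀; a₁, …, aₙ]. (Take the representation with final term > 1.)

[5; 6, 2]

67 = 5·13 + 2
13 = 6·2 + 1
2 = 2·1 + 0  (stop)
So 67/13 = [5; 6, 2].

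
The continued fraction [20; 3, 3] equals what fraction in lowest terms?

203/10

Using pₖ = aₖpₖ₋₁ + pₖ₋₂ and qₖ = aₖqₖ₋₁ + qₖ₋₂:
  k=0: a=20, p=20, q=1
  k=1: a=3, p=61, q=3
  k=2: a=3, p=203, q=10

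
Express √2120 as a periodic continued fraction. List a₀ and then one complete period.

[46; 23, 92]

a₀ = ⌊√2120⌋ = 46.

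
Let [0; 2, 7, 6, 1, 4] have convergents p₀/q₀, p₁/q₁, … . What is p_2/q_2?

Using pₖ = aₖpₖ₋₁ + pₖ₋₂, qₖ = aₖqₖ₋₁ + qₖ₋₂ (with p₋₁=1, p₋₂=0, q₋₁=0, q₋₂=1):
  k=0: a=0, p=0, q=1
  k=1: a=2, p=1, q=2
  k=2: a=7, p=7, q=15

7/15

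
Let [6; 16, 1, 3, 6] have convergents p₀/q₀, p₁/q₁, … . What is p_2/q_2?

103/17

Using pₖ = aₖpₖ₋₁ + pₖ₋₂, qₖ = aₖqₖ₋₁ + qₖ₋₂ (with p₋₁=1, p₋₂=0, q₋₁=0, q₋₂=1):
  k=0: a=6, p=6, q=1
  k=1: a=16, p=97, q=16
  k=2: a=1, p=103, q=17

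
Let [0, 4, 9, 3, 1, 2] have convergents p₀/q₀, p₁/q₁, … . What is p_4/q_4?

37/152

Using pₖ = aₖpₖ₋₁ + pₖ₋₂, qₖ = aₖqₖ₋₁ + qₖ₋₂ (with p₋₁=1, p₋₂=0, q₋₁=0, q₋₂=1):
  k=0: a=0, p=0, q=1
  k=1: a=4, p=1, q=4
  k=2: a=9, p=9, q=37
  k=3: a=3, p=28, q=115
  k=4: a=1, p=37, q=152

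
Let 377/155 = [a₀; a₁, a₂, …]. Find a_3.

377 = 2·155 + 67   →  a_0 = 2
155 = 2·67 + 21   →  a_1 = 2
67 = 3·21 + 4   →  a_2 = 3
21 = 5·4 + 1   →  a_3 = 5

5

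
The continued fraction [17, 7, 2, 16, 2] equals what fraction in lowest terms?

8721/509

Fold from the inside: start with 2/1.
  16 + 1/2 = 33/2
  2 + 2/33 = 68/33
  7 + 33/68 = 509/68
  17 + 68/509 = 8721/509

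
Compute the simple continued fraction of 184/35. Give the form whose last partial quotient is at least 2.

184 = 5·35 + 9
35 = 3·9 + 8
9 = 1·8 + 1
8 = 8·1 + 0  (stop)
So 184/35 = [5; 3, 1, 8].

[5; 3, 1, 8]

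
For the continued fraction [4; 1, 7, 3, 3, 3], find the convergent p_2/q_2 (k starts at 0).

39/8

Using pₖ = aₖpₖ₋₁ + pₖ₋₂, qₖ = aₖqₖ₋₁ + qₖ₋₂ (with p₋₁=1, p₋₂=0, q₋₁=0, q₋₂=1):
  k=0: a=4, p=4, q=1
  k=1: a=1, p=5, q=1
  k=2: a=7, p=39, q=8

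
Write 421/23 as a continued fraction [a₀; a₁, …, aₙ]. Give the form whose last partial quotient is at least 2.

421 = 18*23 + 7
23 = 3*7 + 2
7 = 3*2 + 1
2 = 2*1 + 0  (stop)
So 421/23 = [18; 3, 3, 2].

[18; 3, 3, 2]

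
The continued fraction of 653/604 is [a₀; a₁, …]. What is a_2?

653 = 1·604 + 49   →  a_0 = 1
604 = 12·49 + 16   →  a_1 = 12
49 = 3·16 + 1   →  a_2 = 3

3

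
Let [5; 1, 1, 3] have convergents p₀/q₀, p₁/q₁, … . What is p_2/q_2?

11/2

Using pₖ = aₖpₖ₋₁ + pₖ₋₂, qₖ = aₖqₖ₋₁ + qₖ₋₂ (with p₋₁=1, p₋₂=0, q₋₁=0, q₋₂=1):
  k=0: a=5, p=5, q=1
  k=1: a=1, p=6, q=1
  k=2: a=1, p=11, q=2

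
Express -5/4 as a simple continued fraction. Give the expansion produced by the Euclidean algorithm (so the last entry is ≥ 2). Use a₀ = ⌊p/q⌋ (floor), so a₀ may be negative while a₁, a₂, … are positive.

-5 = -2×4 + 3
4 = 1×3 + 1
3 = 3×1 + 0  (stop)
So -5/4 = [-2; 1, 3].

[-2; 1, 3]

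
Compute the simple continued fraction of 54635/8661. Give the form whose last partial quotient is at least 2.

54635 = 6·8661 + 2669
8661 = 3·2669 + 654
2669 = 4·654 + 53
654 = 12·53 + 18
53 = 2·18 + 17
18 = 1·17 + 1
17 = 17·1 + 0  (stop)
So 54635/8661 = [6; 3, 4, 12, 2, 1, 17].

[6; 3, 4, 12, 2, 1, 17]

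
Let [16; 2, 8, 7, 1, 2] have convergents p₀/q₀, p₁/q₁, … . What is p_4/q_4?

2273/138

Using pₖ = aₖpₖ₋₁ + pₖ₋₂, qₖ = aₖqₖ₋₁ + qₖ₋₂ (with p₋₁=1, p₋₂=0, q₋₁=0, q₋₂=1):
  k=0: a=16, p=16, q=1
  k=1: a=2, p=33, q=2
  k=2: a=8, p=280, q=17
  k=3: a=7, p=1993, q=121
  k=4: a=1, p=2273, q=138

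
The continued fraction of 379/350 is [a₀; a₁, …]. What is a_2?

14

379 = 1·350 + 29   →  a_0 = 1
350 = 12·29 + 2   →  a_1 = 12
29 = 14·2 + 1   →  a_2 = 14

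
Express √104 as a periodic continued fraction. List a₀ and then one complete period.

[10; 5, 20]

a₀ = ⌊√104⌋ = 10.
With m₀=0, d₀=1 and mₖ₊₁ = dₖaₖ − mₖ, dₖ₊₁ = (n − mₖ₊₁²)/dₖ, aₖ₊₁ = ⌊(a₀+mₖ₊₁)/dₖ₊₁⌋:
  k=1: m=10, d=4, a=5
  k=2: m=10, d=1, a=20
d=1 and a=2a₀=20 at k=2, so the next step gives (m, d) = (10, 4) again — its k=1 value — and the period has length 2.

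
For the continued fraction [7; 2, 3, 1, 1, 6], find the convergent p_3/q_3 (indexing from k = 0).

Using pₖ = aₖpₖ₋₁ + pₖ₋₂, qₖ = aₖqₖ₋₁ + qₖ₋₂ (with p₋₁=1, p₋₂=0, q₋₁=0, q₋₂=1):
  k=0: a=7, p=7, q=1
  k=1: a=2, p=15, q=2
  k=2: a=3, p=52, q=7
  k=3: a=1, p=67, q=9

67/9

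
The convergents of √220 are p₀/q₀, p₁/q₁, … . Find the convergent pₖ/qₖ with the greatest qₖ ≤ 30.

89/6

√220 = [14; 1, 4, 1, 28, …] (period length 4).
Convergents:
  p_0/q_0 = 14/1
  p_1/q_1 = 15/1
  p_2/q_2 = 74/5
  p_3/q_3 = 89/6
  p_4/q_4 = 2566/173
q_3 = 6 ≤ 30 < 173 = q_4, so the answer is 89/6.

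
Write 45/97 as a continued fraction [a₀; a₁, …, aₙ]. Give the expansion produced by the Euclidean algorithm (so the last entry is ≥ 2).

[0; 2, 6, 2, 3]

45 = 0×97 + 45
97 = 2×45 + 7
45 = 6×7 + 3
7 = 2×3 + 1
3 = 3×1 + 0  (stop)
So 45/97 = [0; 2, 6, 2, 3].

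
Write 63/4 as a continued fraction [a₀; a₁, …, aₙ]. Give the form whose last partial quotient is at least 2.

63 = 15·4 + 3
4 = 1·3 + 1
3 = 3·1 + 0  (stop)
So 63/4 = [15; 1, 3].

[15; 1, 3]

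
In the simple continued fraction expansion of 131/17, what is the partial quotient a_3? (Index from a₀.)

131 = 7·17 + 12   →  a_0 = 7
17 = 1·12 + 5   →  a_1 = 1
12 = 2·5 + 2   →  a_2 = 2
5 = 2·2 + 1   →  a_3 = 2

2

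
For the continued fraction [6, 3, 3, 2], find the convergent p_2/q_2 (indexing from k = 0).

63/10

Using pₖ = aₖpₖ₋₁ + pₖ₋₂, qₖ = aₖqₖ₋₁ + qₖ₋₂ (with p₋₁=1, p₋₂=0, q₋₁=0, q₋₂=1):
  k=0: a=6, p=6, q=1
  k=1: a=3, p=19, q=3
  k=2: a=3, p=63, q=10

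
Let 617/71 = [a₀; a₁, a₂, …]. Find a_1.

1

617 = 8·71 + 49   →  a_0 = 8
71 = 1·49 + 22   →  a_1 = 1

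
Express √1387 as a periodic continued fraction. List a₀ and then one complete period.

a₀ = ⌊√1387⌋ = 37.
With m₀=0, d₀=1 and mₖ₊₁ = dₖaₖ − mₖ, dₖ₊₁ = (n − mₖ₊₁²)/dₖ, aₖ₊₁ = ⌊(a₀+mₖ₊₁)/dₖ₊₁⌋:
  k=1: m=37, d=18, a=4
  k=2: m=35, d=9, a=8
  k=3: m=37, d=2, a=37
  k=4: m=37, d=9, a=8
  k=5: m=35, d=18, a=4
  k=6: m=37, d=1, a=74
d=1 and a=2a₀=74 at k=6, so the next step gives (m, d) = (37, 18) again — its k=1 value — and the period has length 6.

[37; 4, 8, 37, 8, 4, 74]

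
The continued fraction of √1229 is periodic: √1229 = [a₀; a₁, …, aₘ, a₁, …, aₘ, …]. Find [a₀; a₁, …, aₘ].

[35; 17, 1, 1, 17, 70]

a₀ = ⌊√1229⌋ = 35.
With m₀=0, d₀=1 and mₖ₊₁ = dₖaₖ − mₖ, dₖ₊₁ = (n − mₖ₊₁²)/dₖ, aₖ₊₁ = ⌊(a₀+mₖ₊₁)/dₖ₊₁⌋:
  k=1: m=35, d=4, a=17
  k=2: m=33, d=35, a=1
  k=3: m=2, d=35, a=1
  k=4: m=33, d=4, a=17
  k=5: m=35, d=1, a=70
d=1 and a=2a₀=70 at k=5, so the next step gives (m, d) = (35, 4) again — its k=1 value — and the period has length 5.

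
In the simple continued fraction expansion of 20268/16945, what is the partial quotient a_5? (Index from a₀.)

20268 = 1·16945 + 3323   →  a_0 = 1
16945 = 5·3323 + 330   →  a_1 = 5
3323 = 10·330 + 23   →  a_2 = 10
330 = 14·23 + 8   →  a_3 = 14
23 = 2·8 + 7   →  a_4 = 2
8 = 1·7 + 1   →  a_5 = 1

1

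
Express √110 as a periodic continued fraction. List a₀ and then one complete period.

[10; 2, 20]

a₀ = ⌊√110⌋ = 10.
With m₀=0, d₀=1 and mₖ₊₁ = dₖaₖ − mₖ, dₖ₊₁ = (n − mₖ₊₁²)/dₖ, aₖ₊₁ = ⌊(a₀+mₖ₊₁)/dₖ₊₁⌋:
  k=1: m=10, d=10, a=2
  k=2: m=10, d=1, a=20
d=1 and a=2a₀=20 at k=2, so the next step gives (m, d) = (10, 10) again — its k=1 value — and the period has length 2.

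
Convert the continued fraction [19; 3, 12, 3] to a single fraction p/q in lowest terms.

Using pₖ = aₖpₖ₋₁ + pₖ₋₂ and qₖ = aₖqₖ₋₁ + qₖ₋₂:
  k=0: a=19, p=19, q=1
  k=1: a=3, p=58, q=3
  k=2: a=12, p=715, q=37
  k=3: a=3, p=2203, q=114

2203/114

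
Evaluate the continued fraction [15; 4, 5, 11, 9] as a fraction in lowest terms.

32549/2136

Using pₖ = aₖpₖ₋₁ + pₖ₋₂ and qₖ = aₖqₖ₋₁ + qₖ₋₂:
  k=0: a=15, p=15, q=1
  k=1: a=4, p=61, q=4
  k=2: a=5, p=320, q=21
  k=3: a=11, p=3581, q=235
  k=4: a=9, p=32549, q=2136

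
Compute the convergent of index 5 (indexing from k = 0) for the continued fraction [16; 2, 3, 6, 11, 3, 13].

Using pₖ = aₖpₖ₋₁ + pₖ₋₂, qₖ = aₖqₖ₋₁ + qₖ₋₂ (with p₋₁=1, p₋₂=0, q₋₁=0, q₋₂=1):
  k=0: a=16, p=16, q=1
  k=1: a=2, p=33, q=2
  k=2: a=3, p=115, q=7
  k=3: a=6, p=723, q=44
  k=4: a=11, p=8068, q=491
  k=5: a=3, p=24927, q=1517

24927/1517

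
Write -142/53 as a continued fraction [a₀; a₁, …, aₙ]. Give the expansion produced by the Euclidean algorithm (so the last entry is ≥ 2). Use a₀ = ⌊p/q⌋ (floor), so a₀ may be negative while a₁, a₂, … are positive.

[-3; 3, 8, 2]

-142 = -3·53 + 17
53 = 3·17 + 2
17 = 8·2 + 1
2 = 2·1 + 0  (stop)
So -142/53 = [-3; 3, 8, 2].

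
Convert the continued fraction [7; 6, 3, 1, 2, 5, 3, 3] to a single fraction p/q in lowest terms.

27972/3907

Using pₖ = aₖpₖ₋₁ + pₖ₋₂ and qₖ = aₖqₖ₋₁ + qₖ₋₂:
  k=0: a=7, p=7, q=1
  k=1: a=6, p=43, q=6
  k=2: a=3, p=136, q=19
  k=3: a=1, p=179, q=25
  k=4: a=2, p=494, q=69
  k=5: a=5, p=2649, q=370
  k=6: a=3, p=8441, q=1179
  k=7: a=3, p=27972, q=3907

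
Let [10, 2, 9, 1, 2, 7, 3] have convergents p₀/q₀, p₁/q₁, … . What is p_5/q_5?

4693/448

Using pₖ = aₖpₖ₋₁ + pₖ₋₂, qₖ = aₖqₖ₋₁ + qₖ₋₂ (with p₋₁=1, p₋₂=0, q₋₁=0, q₋₂=1):
  k=0: a=10, p=10, q=1
  k=1: a=2, p=21, q=2
  k=2: a=9, p=199, q=19
  k=3: a=1, p=220, q=21
  k=4: a=2, p=639, q=61
  k=5: a=7, p=4693, q=448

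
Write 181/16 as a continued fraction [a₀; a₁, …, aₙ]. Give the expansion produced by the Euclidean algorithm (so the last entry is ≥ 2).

181 = 11·16 + 5
16 = 3·5 + 1
5 = 5·1 + 0  (stop)
So 181/16 = [11; 3, 5].

[11; 3, 5]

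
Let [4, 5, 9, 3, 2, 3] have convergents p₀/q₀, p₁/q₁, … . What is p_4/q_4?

1393/332

Using pₖ = aₖpₖ₋₁ + pₖ₋₂, qₖ = aₖqₖ₋₁ + qₖ₋₂ (with p₋₁=1, p₋₂=0, q₋₁=0, q₋₂=1):
  k=0: a=4, p=4, q=1
  k=1: a=5, p=21, q=5
  k=2: a=9, p=193, q=46
  k=3: a=3, p=600, q=143
  k=4: a=2, p=1393, q=332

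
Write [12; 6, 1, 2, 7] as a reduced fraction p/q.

Using pₖ = aₖpₖ₋₁ + pₖ₋₂ and qₖ = aₖqₖ₋₁ + qₖ₋₂:
  k=0: a=12, p=12, q=1
  k=1: a=6, p=73, q=6
  k=2: a=1, p=85, q=7
  k=3: a=2, p=243, q=20
  k=4: a=7, p=1786, q=147

1786/147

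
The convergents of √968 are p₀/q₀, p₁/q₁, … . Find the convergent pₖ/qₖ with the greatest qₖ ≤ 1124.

√968 = [31; 8, 1, 6, 1, 8, 62, …] (period length 6).
Convergents:
  p_0/q_0 = 31/1
  p_1/q_1 = 249/8
  p_2/q_2 = 280/9
  p_3/q_3 = 1929/62
  p_4/q_4 = 2209/71
  p_5/q_5 = 19601/630
  p_6/q_6 = 1217471/39131
q_5 = 630 ≤ 1124 < 39131 = q_6, so the answer is 19601/630.

19601/630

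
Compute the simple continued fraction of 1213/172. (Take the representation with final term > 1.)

[7; 19, 9]

1213 = 7·172 + 9
172 = 19·9 + 1
9 = 9·1 + 0  (stop)
So 1213/172 = [7; 19, 9].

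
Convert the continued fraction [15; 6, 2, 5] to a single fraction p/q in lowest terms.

1076/71

Fold from the inside: start with 5/1.
  2 + 1/5 = 11/5
  6 + 5/11 = 71/11
  15 + 11/71 = 1076/71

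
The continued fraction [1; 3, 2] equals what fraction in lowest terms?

9/7

Using pₖ = aₖpₖ₋₁ + pₖ₋₂ and qₖ = aₖqₖ₋₁ + qₖ₋₂:
  k=0: a=1, p=1, q=1
  k=1: a=3, p=4, q=3
  k=2: a=2, p=9, q=7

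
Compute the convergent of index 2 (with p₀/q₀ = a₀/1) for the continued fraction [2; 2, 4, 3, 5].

22/9

Using pₖ = aₖpₖ₋₁ + pₖ₋₂, qₖ = aₖqₖ₋₁ + qₖ₋₂ (with p₋₁=1, p₋₂=0, q₋₁=0, q₋₂=1):
  k=0: a=2, p=2, q=1
  k=1: a=2, p=5, q=2
  k=2: a=4, p=22, q=9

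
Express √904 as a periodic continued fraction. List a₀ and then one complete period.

a₀ = ⌊√904⌋ = 30.
With m₀=0, d₀=1 and mₖ₊₁ = dₖaₖ − mₖ, dₖ₊₁ = (n − mₖ₊₁²)/dₖ, aₖ₊₁ = ⌊(a₀+mₖ₊₁)/dₖ₊₁⌋:
  k=1: m=30, d=4, a=15
  k=2: m=30, d=1, a=60
d=1 and a=2a₀=60 at k=2, so the next step gives (m, d) = (30, 4) again — its k=1 value — and the period has length 2.

[30; 15, 60]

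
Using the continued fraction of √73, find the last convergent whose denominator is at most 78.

√73 = [8; 1, 1, 5, 5, 1, 1, 16, …] (period length 7).
Convergents:
  p_0/q_0 = 8/1
  p_1/q_1 = 9/1
  p_2/q_2 = 17/2
  p_3/q_3 = 94/11
  p_4/q_4 = 487/57
  p_5/q_5 = 581/68
  p_6/q_6 = 1068/125
q_5 = 68 ≤ 78 < 125 = q_6, so the answer is 581/68.

581/68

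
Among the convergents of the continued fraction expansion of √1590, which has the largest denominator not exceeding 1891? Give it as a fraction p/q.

√1590 = [39; 1, 6, 1, 78, …] (period length 4).
Convergents:
  p_0/q_0 = 39/1
  p_1/q_1 = 40/1
  p_2/q_2 = 279/7
  p_3/q_3 = 319/8
  p_4/q_4 = 25161/631
  p_5/q_5 = 25480/639
  p_6/q_6 = 178041/4465
q_5 = 639 ≤ 1891 < 4465 = q_6, so the answer is 25480/639.

25480/639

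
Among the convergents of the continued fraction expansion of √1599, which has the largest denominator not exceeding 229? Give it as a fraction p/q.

√1599 = [39; 1, 78, …] (period length 2).
Convergents:
  p_0/q_0 = 39/1
  p_1/q_1 = 40/1
  p_2/q_2 = 3159/79
  p_3/q_3 = 3199/80
  p_4/q_4 = 252681/6319
q_3 = 80 ≤ 229 < 6319 = q_4, so the answer is 3199/80.

3199/80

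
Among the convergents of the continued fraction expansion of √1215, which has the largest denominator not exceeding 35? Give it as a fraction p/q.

244/7

√1215 = [34; 1, 5, 1, 68, …] (period length 4).
Convergents:
  p_0/q_0 = 34/1
  p_1/q_1 = 35/1
  p_2/q_2 = 209/6
  p_3/q_3 = 244/7
  p_4/q_4 = 16801/482
q_3 = 7 ≤ 35 < 482 = q_4, so the answer is 244/7.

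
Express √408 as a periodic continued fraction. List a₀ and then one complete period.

a₀ = ⌊√408⌋ = 20.
With m₀=0, d₀=1 and mₖ₊₁ = dₖaₖ − mₖ, dₖ₊₁ = (n − mₖ₊₁²)/dₖ, aₖ₊₁ = ⌊(a₀+mₖ₊₁)/dₖ₊₁⌋:
  k=1: m=20, d=8, a=5
  k=2: m=20, d=1, a=40
d=1 and a=2a₀=40 at k=2, so the next step gives (m, d) = (20, 8) again — its k=1 value — and the period has length 2.

[20; 5, 40]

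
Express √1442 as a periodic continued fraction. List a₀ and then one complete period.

a₀ = ⌊√1442⌋ = 37.
With m₀=0, d₀=1 and mₖ₊₁ = dₖaₖ − mₖ, dₖ₊₁ = (n − mₖ₊₁²)/dₖ, aₖ₊₁ = ⌊(a₀+mₖ₊₁)/dₖ₊₁⌋:
  k=1: m=37, d=73, a=1
  k=2: m=36, d=2, a=36
  k=3: m=36, d=73, a=1
  k=4: m=37, d=1, a=74
d=1 and a=2a₀=74 at k=4, so the next step gives (m, d) = (37, 73) again — its k=1 value — and the period has length 4.

[37; 1, 36, 1, 74]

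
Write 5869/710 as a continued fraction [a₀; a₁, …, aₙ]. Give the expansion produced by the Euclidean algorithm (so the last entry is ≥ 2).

[8; 3, 1, 3, 9, 5]

5869 = 8*710 + 189
710 = 3*189 + 143
189 = 1*143 + 46
143 = 3*46 + 5
46 = 9*5 + 1
5 = 5*1 + 0  (stop)
So 5869/710 = [8; 3, 1, 3, 9, 5].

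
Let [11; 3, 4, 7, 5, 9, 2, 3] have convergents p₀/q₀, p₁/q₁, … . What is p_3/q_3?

Using pₖ = aₖpₖ₋₁ + pₖ₋₂, qₖ = aₖqₖ₋₁ + qₖ₋₂ (with p₋₁=1, p₋₂=0, q₋₁=0, q₋₂=1):
  k=0: a=11, p=11, q=1
  k=1: a=3, p=34, q=3
  k=2: a=4, p=147, q=13
  k=3: a=7, p=1063, q=94

1063/94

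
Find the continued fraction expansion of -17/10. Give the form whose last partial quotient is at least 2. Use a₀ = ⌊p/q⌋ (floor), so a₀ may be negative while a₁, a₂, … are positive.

[-2; 3, 3]

-17 = -2*10 + 3
10 = 3*3 + 1
3 = 3*1 + 0  (stop)
So -17/10 = [-2; 3, 3].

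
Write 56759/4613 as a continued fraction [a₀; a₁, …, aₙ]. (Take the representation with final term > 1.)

56759 = 12×4613 + 1403
4613 = 3×1403 + 404
1403 = 3×404 + 191
404 = 2×191 + 22
191 = 8×22 + 15
22 = 1×15 + 7
15 = 2×7 + 1
7 = 7×1 + 0  (stop)
So 56759/4613 = [12; 3, 3, 2, 8, 1, 2, 7].

[12; 3, 3, 2, 8, 1, 2, 7]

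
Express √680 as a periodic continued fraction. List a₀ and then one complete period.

[26; 13, 52]

a₀ = ⌊√680⌋ = 26.
With m₀=0, d₀=1 and mₖ₊₁ = dₖaₖ − mₖ, dₖ₊₁ = (n − mₖ₊₁²)/dₖ, aₖ₊₁ = ⌊(a₀+mₖ₊₁)/dₖ₊₁⌋:
  k=1: m=26, d=4, a=13
  k=2: m=26, d=1, a=52
d=1 and a=2a₀=52 at k=2, so the next step gives (m, d) = (26, 4) again — its k=1 value — and the period has length 2.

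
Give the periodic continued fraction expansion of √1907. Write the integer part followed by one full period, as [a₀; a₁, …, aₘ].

a₀ = ⌊√1907⌋ = 43.
With m₀=0, d₀=1 and mₖ₊₁ = dₖaₖ − mₖ, dₖ₊₁ = (n − mₖ₊₁²)/dₖ, aₖ₊₁ = ⌊(a₀+mₖ₊₁)/dₖ₊₁⌋:
  k=1: m=43, d=58, a=1
  k=2: m=15, d=29, a=2
  k=3: m=43, d=2, a=43
  k=4: m=43, d=29, a=2
  k=5: m=15, d=58, a=1
  k=6: m=43, d=1, a=86
d=1 and a=2a₀=86 at k=6, so the next step gives (m, d) = (43, 58) again — its k=1 value — and the period has length 6.

[43; 1, 2, 43, 2, 1, 86]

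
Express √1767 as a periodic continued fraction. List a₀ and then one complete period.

[42; 28, 84]

a₀ = ⌊√1767⌋ = 42.
With m₀=0, d₀=1 and mₖ₊₁ = dₖaₖ − mₖ, dₖ₊₁ = (n − mₖ₊₁²)/dₖ, aₖ₊₁ = ⌊(a₀+mₖ₊₁)/dₖ₊₁⌋:
  k=1: m=42, d=3, a=28
  k=2: m=42, d=1, a=84
d=1 and a=2a₀=84 at k=2, so the next step gives (m, d) = (42, 3) again — its k=1 value — and the period has length 2.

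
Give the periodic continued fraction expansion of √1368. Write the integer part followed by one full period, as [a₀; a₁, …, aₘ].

a₀ = ⌊√1368⌋ = 36.

[36; 1, 72]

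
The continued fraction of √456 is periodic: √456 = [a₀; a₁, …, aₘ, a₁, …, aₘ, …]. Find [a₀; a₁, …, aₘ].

a₀ = ⌊√456⌋ = 21.

[21; 2, 1, 4, 1, 2, 42]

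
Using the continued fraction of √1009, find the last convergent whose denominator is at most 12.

√1009 = [31; 1, 3, 3, 1, 62, …] (period length 5).
Convergents:
  p_0/q_0 = 31/1
  p_1/q_1 = 32/1
  p_2/q_2 = 127/4
  p_3/q_3 = 413/13
q_2 = 4 ≤ 12 < 13 = q_3, so the answer is 127/4.

127/4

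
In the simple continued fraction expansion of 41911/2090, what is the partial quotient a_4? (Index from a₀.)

1

41911 = 20·2090 + 111   →  a_0 = 20
2090 = 18·111 + 92   →  a_1 = 18
111 = 1·92 + 19   →  a_2 = 1
92 = 4·19 + 16   →  a_3 = 4
19 = 1·16 + 3   →  a_4 = 1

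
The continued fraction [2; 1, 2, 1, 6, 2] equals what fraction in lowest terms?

Fold from the inside: start with 2/1.
  6 + 1/2 = 13/2
  1 + 2/13 = 15/13
  2 + 13/15 = 43/15
  1 + 15/43 = 58/43
  2 + 43/58 = 159/58

159/58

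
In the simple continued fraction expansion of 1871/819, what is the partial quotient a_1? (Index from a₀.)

1871 = 2·819 + 233   →  a_0 = 2
819 = 3·233 + 120   →  a_1 = 3

3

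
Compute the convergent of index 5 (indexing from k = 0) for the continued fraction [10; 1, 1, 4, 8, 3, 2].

2438/231

Using pₖ = aₖpₖ₋₁ + pₖ₋₂, qₖ = aₖqₖ₋₁ + qₖ₋₂ (with p₋₁=1, p₋₂=0, q₋₁=0, q₋₂=1):
  k=0: a=10, p=10, q=1
  k=1: a=1, p=11, q=1
  k=2: a=1, p=21, q=2
  k=3: a=4, p=95, q=9
  k=4: a=8, p=781, q=74
  k=5: a=3, p=2438, q=231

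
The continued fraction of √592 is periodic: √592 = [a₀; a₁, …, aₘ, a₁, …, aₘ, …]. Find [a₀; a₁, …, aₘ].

a₀ = ⌊√592⌋ = 24.
With m₀=0, d₀=1 and mₖ₊₁ = dₖaₖ − mₖ, dₖ₊₁ = (n − mₖ₊₁²)/dₖ, aₖ₊₁ = ⌊(a₀+mₖ₊₁)/dₖ₊₁⌋:
  k=1: m=24, d=16, a=3
  k=2: m=24, d=1, a=48
d=1 and a=2a₀=48 at k=2, so the next step gives (m, d) = (24, 16) again — its k=1 value — and the period has length 2.

[24; 3, 48]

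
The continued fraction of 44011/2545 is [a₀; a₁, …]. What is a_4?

3

44011 = 17·2545 + 746   →  a_0 = 17
2545 = 3·746 + 307   →  a_1 = 3
746 = 2·307 + 132   →  a_2 = 2
307 = 2·132 + 43   →  a_3 = 2
132 = 3·43 + 3   →  a_4 = 3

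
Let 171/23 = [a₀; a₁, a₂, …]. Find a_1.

2

171 = 7·23 + 10   →  a_0 = 7
23 = 2·10 + 3   →  a_1 = 2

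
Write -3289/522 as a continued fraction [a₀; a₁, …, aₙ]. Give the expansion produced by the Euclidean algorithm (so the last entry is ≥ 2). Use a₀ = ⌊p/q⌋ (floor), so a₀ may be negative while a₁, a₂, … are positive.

[-7; 1, 2, 3, 12, 1, 3]

-3289 = -7·522 + 365
522 = 1·365 + 157
365 = 2·157 + 51
157 = 3·51 + 4
51 = 12·4 + 3
4 = 1·3 + 1
3 = 3·1 + 0  (stop)
So -3289/522 = [-7; 1, 2, 3, 12, 1, 3].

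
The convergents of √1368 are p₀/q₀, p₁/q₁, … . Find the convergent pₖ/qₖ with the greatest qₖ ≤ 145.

2737/74

√1368 = [36; 1, 72, …] (period length 2).
Convergents:
  p_0/q_0 = 36/1
  p_1/q_1 = 37/1
  p_2/q_2 = 2700/73
  p_3/q_3 = 2737/74
  p_4/q_4 = 199764/5401
q_3 = 74 ≤ 145 < 5401 = q_4, so the answer is 2737/74.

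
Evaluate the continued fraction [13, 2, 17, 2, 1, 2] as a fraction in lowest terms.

Using pₖ = aₖpₖ₋₁ + pₖ₋₂ and qₖ = aₖqₖ₋₁ + qₖ₋₂:
  k=0: a=13, p=13, q=1
  k=1: a=2, p=27, q=2
  k=2: a=17, p=472, q=35
  k=3: a=2, p=971, q=72
  k=4: a=1, p=1443, q=107
  k=5: a=2, p=3857, q=286

3857/286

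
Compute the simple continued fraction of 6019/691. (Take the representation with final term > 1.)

6019 = 8×691 + 491
691 = 1×491 + 200
491 = 2×200 + 91
200 = 2×91 + 18
91 = 5×18 + 1
18 = 18×1 + 0  (stop)
So 6019/691 = [8; 1, 2, 2, 5, 18].

[8; 1, 2, 2, 5, 18]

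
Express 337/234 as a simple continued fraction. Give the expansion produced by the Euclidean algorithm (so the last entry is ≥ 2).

337 = 1·234 + 103
234 = 2·103 + 28
103 = 3·28 + 19
28 = 1·19 + 9
19 = 2·9 + 1
9 = 9·1 + 0  (stop)
So 337/234 = [1; 2, 3, 1, 2, 9].

[1; 2, 3, 1, 2, 9]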